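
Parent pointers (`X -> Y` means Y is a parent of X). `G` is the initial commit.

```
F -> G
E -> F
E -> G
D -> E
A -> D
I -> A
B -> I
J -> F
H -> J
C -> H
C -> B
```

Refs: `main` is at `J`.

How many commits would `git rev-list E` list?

3

Walking parent pointers from E: reachable set = {E, F, G}.
That is 3 commits.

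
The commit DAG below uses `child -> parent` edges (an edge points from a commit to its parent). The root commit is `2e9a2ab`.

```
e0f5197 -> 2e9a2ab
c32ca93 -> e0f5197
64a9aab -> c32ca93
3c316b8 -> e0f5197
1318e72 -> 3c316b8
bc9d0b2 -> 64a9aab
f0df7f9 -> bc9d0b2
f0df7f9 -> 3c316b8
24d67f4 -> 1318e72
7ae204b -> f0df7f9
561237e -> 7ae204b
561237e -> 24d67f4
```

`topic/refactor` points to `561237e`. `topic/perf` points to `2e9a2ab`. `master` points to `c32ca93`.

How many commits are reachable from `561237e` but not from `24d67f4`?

Reachable from 561237e: {1318e72, 24d67f4, 2e9a2ab, 3c316b8, 561237e, 64a9aab, 7ae204b, bc9d0b2, c32ca93, e0f5197, f0df7f9}.
Reachable from 24d67f4: {1318e72, 24d67f4, 2e9a2ab, 3c316b8, e0f5197}.
In 561237e's history but not 24d67f4's: {561237e, 64a9aab, 7ae204b, bc9d0b2, c32ca93, f0df7f9} — 6 commits.

6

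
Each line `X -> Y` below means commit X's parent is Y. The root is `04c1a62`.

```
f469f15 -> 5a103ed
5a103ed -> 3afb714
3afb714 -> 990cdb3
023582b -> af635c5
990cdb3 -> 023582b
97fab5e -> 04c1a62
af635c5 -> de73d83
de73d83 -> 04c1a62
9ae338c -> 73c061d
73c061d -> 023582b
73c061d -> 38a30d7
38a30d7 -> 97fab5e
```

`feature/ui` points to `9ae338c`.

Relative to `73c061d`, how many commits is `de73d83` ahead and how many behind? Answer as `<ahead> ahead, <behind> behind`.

0 ahead, 5 behind

Reachable from de73d83: {04c1a62, de73d83}.
Reachable from 73c061d: {023582b, 04c1a62, 38a30d7, 73c061d, 97fab5e, af635c5, de73d83}.
Only in de73d83's history (ahead): {} — 0.
Only in 73c061d's history (behind): {023582b, 38a30d7, 73c061d, 97fab5e, af635c5} — 5.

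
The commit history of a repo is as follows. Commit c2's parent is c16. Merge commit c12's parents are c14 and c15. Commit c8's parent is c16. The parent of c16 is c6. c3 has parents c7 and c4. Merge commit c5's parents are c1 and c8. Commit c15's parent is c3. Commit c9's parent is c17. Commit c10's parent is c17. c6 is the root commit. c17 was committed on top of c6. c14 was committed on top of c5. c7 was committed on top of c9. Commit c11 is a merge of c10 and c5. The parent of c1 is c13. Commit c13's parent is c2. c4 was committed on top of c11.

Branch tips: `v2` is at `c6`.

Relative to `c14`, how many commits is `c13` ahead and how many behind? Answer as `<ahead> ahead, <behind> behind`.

Reachable from c13: {c13, c16, c2, c6}.
Reachable from c14: {c1, c13, c14, c16, c2, c5, c6, c8}.
Only in c13's history (ahead): {} — 0.
Only in c14's history (behind): {c1, c14, c5, c8} — 4.

0 ahead, 4 behind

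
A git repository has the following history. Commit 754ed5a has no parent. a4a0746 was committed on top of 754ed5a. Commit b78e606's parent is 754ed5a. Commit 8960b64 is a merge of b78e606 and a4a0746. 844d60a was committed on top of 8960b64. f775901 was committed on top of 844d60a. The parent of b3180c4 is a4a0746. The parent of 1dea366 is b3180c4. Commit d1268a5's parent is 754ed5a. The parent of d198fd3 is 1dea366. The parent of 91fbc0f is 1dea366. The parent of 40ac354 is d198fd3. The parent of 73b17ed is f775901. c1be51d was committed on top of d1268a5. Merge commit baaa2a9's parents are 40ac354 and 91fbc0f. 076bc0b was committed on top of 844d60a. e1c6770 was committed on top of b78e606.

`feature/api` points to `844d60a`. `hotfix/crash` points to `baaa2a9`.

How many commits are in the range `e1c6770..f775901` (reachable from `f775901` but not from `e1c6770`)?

4

Reachable from f775901: {754ed5a, 844d60a, 8960b64, a4a0746, b78e606, f775901}.
Reachable from e1c6770: {754ed5a, b78e606, e1c6770}.
In f775901's history but not e1c6770's: {844d60a, 8960b64, a4a0746, f775901} — 4 commits.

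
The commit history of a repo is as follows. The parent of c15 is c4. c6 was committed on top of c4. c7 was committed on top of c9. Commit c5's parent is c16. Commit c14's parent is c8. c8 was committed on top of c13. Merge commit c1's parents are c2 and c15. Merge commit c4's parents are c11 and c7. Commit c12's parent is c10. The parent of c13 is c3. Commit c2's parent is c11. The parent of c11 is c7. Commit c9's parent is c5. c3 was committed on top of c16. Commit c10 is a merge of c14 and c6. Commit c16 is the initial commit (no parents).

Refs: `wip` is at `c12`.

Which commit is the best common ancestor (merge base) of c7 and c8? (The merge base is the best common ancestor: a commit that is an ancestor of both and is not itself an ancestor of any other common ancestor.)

Ancestors of c7: {c16, c5, c7, c9}.
Ancestors of c8: {c13, c16, c3, c8}.
Common ancestors: {c16}.
The only common ancestor is c16, so it is the merge base.

c16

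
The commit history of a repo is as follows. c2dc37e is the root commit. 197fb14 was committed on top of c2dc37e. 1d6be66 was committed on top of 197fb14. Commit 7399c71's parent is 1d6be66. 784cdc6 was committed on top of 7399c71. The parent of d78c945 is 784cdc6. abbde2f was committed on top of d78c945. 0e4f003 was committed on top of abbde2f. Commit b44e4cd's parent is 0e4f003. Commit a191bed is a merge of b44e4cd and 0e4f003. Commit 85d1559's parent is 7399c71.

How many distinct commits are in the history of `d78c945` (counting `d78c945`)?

Walking parent pointers from d78c945: reachable set = {197fb14, 1d6be66, 7399c71, 784cdc6, c2dc37e, d78c945}.
That is 6 commits.

6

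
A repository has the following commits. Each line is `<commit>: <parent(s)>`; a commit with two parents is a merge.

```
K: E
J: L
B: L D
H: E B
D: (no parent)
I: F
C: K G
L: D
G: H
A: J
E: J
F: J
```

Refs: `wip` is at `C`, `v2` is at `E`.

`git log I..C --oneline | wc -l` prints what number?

6

Reachable from C: {B, C, D, E, G, H, J, K, L}.
Reachable from I: {D, F, I, J, L}.
In C's history but not I's: {B, C, E, G, H, K} — 6 commits.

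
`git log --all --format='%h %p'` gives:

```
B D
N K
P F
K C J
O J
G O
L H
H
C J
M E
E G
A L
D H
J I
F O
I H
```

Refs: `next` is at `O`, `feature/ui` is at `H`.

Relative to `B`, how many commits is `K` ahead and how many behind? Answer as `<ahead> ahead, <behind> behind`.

4 ahead, 2 behind

Reachable from K: {C, H, I, J, K}.
Reachable from B: {B, D, H}.
Only in K's history (ahead): {C, I, J, K} — 4.
Only in B's history (behind): {B, D} — 2.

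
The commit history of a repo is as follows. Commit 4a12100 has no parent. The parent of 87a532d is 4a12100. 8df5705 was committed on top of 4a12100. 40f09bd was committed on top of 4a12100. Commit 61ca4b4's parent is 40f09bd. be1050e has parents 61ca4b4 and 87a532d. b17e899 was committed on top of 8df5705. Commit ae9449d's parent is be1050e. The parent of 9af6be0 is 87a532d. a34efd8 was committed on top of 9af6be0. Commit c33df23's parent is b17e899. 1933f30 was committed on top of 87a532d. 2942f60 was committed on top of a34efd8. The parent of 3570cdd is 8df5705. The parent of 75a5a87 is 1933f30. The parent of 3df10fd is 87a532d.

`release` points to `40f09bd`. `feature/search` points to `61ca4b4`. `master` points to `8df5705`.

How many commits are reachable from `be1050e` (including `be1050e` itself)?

Walking parent pointers from be1050e: reachable set = {40f09bd, 4a12100, 61ca4b4, 87a532d, be1050e}.
That is 5 commits.

5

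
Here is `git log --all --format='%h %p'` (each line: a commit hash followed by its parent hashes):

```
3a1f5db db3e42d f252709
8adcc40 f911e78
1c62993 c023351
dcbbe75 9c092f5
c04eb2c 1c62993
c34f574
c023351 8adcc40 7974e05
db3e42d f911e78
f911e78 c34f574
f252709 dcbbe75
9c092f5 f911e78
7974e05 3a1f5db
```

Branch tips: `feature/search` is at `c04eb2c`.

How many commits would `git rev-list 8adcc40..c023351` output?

Reachable from c023351: {3a1f5db, 7974e05, 8adcc40, 9c092f5, c023351, c34f574, db3e42d, dcbbe75, f252709, f911e78}.
Reachable from 8adcc40: {8adcc40, c34f574, f911e78}.
In c023351's history but not 8adcc40's: {3a1f5db, 7974e05, 9c092f5, c023351, db3e42d, dcbbe75, f252709} — 7 commits.

7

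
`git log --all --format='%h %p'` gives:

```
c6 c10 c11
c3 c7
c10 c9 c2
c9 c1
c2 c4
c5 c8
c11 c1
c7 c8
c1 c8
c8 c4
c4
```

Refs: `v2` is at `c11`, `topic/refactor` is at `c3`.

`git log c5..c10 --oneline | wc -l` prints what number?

4

Reachable from c10: {c1, c10, c2, c4, c8, c9}.
Reachable from c5: {c4, c5, c8}.
In c10's history but not c5's: {c1, c10, c2, c9} — 4 commits.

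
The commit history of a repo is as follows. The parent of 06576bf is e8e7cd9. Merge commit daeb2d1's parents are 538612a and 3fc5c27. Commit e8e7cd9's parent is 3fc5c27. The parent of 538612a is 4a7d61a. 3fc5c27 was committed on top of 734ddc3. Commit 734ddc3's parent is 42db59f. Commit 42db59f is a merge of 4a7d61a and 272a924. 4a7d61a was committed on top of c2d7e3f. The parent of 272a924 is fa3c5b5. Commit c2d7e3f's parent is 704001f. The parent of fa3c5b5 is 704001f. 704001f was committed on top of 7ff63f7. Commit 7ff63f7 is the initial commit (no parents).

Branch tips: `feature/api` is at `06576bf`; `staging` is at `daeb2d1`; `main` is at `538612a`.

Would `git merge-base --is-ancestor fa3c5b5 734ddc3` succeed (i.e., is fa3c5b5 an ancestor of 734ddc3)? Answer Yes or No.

Yes

Ancestors of 734ddc3 (commits reachable by following parents): {272a924, 42db59f, 4a7d61a, 704001f, 734ddc3, 7ff63f7, c2d7e3f, fa3c5b5}.
fa3c5b5 is in that set, so it is an ancestor of 734ddc3.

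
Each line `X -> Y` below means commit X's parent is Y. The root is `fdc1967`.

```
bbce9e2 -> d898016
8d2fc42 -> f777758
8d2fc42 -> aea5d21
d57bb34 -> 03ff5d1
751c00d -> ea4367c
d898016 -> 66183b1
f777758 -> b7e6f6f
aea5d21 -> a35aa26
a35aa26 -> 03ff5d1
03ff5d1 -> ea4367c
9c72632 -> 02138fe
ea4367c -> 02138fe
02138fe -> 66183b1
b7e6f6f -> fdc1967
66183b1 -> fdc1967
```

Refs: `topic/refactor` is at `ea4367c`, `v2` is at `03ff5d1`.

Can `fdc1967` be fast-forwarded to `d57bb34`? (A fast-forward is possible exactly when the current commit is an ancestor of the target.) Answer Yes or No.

Yes

A fast-forward from fdc1967 to d57bb34 is possible iff fdc1967 is an ancestor of d57bb34.
Ancestors of d57bb34: {02138fe, 03ff5d1, 66183b1, d57bb34, ea4367c, fdc1967}.
fdc1967 is among them, so fast-forward is possible.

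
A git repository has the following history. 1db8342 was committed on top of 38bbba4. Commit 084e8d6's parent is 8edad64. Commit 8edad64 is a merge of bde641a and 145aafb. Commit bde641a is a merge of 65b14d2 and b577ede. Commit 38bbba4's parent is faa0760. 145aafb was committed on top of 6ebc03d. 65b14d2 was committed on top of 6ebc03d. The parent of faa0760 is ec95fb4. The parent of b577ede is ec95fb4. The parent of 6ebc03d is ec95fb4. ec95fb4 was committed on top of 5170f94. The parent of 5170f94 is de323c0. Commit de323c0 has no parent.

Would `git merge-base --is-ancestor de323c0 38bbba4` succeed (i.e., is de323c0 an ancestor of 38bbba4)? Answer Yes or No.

Ancestors of 38bbba4 (commits reachable by following parents): {38bbba4, 5170f94, de323c0, ec95fb4, faa0760}.
de323c0 is in that set, so it is an ancestor of 38bbba4.

Yes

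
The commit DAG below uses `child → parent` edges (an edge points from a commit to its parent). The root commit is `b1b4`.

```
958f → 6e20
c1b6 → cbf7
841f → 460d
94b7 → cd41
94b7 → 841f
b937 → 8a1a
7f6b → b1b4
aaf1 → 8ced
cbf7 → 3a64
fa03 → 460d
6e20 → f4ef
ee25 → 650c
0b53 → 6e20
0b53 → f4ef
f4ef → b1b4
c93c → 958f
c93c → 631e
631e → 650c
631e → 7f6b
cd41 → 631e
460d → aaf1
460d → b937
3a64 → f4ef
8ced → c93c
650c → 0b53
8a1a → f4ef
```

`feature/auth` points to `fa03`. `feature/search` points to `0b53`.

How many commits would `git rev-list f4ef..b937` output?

2

Reachable from b937: {8a1a, b1b4, b937, f4ef}.
Reachable from f4ef: {b1b4, f4ef}.
In b937's history but not f4ef's: {8a1a, b937} — 2 commits.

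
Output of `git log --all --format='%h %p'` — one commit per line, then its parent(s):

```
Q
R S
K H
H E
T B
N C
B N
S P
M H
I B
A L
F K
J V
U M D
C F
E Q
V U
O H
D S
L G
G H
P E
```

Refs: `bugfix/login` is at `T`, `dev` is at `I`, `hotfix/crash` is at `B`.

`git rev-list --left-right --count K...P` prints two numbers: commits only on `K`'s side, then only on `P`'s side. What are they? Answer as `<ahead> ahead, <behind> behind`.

Reachable from K: {E, H, K, Q}.
Reachable from P: {E, P, Q}.
Only in K's history (ahead): {H, K} — 2.
Only in P's history (behind): {P} — 1.

2 ahead, 1 behind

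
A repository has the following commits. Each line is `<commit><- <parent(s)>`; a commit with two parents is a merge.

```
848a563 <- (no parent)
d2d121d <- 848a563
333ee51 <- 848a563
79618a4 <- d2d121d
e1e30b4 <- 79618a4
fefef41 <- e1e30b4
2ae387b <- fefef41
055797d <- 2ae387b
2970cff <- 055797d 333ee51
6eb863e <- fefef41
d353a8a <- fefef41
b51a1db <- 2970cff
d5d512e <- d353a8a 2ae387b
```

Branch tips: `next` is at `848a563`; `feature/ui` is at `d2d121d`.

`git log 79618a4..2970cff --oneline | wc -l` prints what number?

6

Reachable from 2970cff: {055797d, 2970cff, 2ae387b, 333ee51, 79618a4, 848a563, d2d121d, e1e30b4, fefef41}.
Reachable from 79618a4: {79618a4, 848a563, d2d121d}.
In 2970cff's history but not 79618a4's: {055797d, 2970cff, 2ae387b, 333ee51, e1e30b4, fefef41} — 6 commits.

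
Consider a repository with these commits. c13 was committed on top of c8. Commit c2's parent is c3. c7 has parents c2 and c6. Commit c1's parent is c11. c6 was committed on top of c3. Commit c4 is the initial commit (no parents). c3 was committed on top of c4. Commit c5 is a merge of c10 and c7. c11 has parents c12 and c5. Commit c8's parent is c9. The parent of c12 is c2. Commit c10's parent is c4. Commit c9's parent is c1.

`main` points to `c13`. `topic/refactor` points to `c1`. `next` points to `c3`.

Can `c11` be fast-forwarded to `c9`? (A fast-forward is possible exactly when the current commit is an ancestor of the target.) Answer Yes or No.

A fast-forward from c11 to c9 is possible iff c11 is an ancestor of c9.
Ancestors of c9: {c1, c10, c11, c12, c2, c3, c4, c5, c6, c7, c9}.
c11 is among them, so fast-forward is possible.

Yes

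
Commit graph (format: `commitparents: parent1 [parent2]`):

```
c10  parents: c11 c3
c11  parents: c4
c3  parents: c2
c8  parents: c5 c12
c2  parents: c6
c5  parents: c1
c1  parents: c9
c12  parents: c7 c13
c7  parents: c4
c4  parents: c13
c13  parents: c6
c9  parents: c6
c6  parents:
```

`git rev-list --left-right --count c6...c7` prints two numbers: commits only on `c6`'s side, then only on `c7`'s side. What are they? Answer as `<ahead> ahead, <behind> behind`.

Reachable from c6: {c6}.
Reachable from c7: {c13, c4, c6, c7}.
Only in c6's history (ahead): {} — 0.
Only in c7's history (behind): {c13, c4, c7} — 3.

0 ahead, 3 behind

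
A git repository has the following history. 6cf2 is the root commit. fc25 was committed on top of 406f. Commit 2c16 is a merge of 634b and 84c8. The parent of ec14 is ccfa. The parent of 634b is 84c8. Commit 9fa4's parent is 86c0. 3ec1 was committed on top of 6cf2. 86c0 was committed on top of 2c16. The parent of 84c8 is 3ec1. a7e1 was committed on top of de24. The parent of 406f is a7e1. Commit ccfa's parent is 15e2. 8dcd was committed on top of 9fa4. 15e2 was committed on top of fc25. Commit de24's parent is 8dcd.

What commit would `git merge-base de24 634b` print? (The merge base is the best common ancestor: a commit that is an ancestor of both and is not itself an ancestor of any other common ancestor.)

Ancestors of de24: {2c16, 3ec1, 634b, 6cf2, 84c8, 86c0, 8dcd, 9fa4, de24}.
Ancestors of 634b: {3ec1, 634b, 6cf2, 84c8}.
Common ancestors: {3ec1, 634b, 6cf2, 84c8}.
Among these, 634b is not an ancestor of any other common ancestor — it is the merge base.

634b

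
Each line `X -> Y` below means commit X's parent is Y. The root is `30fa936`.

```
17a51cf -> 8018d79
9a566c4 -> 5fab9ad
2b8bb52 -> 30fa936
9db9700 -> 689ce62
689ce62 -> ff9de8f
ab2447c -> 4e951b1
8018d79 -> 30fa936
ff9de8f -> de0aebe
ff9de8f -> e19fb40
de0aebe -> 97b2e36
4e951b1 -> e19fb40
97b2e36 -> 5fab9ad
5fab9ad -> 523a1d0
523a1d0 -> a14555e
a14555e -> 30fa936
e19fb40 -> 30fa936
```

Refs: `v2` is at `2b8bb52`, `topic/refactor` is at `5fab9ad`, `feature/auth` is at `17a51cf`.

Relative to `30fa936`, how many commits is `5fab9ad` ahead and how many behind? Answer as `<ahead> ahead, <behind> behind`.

Reachable from 5fab9ad: {30fa936, 523a1d0, 5fab9ad, a14555e}.
Reachable from 30fa936: {30fa936}.
Only in 5fab9ad's history (ahead): {523a1d0, 5fab9ad, a14555e} — 3.
Only in 30fa936's history (behind): {} — 0.

3 ahead, 0 behind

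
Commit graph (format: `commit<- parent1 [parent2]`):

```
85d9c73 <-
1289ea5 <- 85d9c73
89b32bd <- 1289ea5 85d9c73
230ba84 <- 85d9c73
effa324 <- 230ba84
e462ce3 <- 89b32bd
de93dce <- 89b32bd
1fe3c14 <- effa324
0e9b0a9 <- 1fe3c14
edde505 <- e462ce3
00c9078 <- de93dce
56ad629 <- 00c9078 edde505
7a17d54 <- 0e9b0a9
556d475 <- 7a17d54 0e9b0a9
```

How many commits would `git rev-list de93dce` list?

Walking parent pointers from de93dce: reachable set = {1289ea5, 85d9c73, 89b32bd, de93dce}.
That is 4 commits.

4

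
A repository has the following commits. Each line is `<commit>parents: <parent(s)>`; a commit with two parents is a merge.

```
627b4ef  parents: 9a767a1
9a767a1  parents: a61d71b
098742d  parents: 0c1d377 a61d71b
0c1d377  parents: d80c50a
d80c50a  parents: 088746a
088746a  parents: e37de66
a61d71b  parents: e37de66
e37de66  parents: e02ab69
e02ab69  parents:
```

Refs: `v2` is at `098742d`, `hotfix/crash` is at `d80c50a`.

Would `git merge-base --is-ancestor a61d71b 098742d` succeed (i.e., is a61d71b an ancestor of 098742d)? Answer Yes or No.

Yes

Ancestors of 098742d (commits reachable by following parents): {088746a, 098742d, 0c1d377, a61d71b, d80c50a, e02ab69, e37de66}.
a61d71b is in that set, so it is an ancestor of 098742d.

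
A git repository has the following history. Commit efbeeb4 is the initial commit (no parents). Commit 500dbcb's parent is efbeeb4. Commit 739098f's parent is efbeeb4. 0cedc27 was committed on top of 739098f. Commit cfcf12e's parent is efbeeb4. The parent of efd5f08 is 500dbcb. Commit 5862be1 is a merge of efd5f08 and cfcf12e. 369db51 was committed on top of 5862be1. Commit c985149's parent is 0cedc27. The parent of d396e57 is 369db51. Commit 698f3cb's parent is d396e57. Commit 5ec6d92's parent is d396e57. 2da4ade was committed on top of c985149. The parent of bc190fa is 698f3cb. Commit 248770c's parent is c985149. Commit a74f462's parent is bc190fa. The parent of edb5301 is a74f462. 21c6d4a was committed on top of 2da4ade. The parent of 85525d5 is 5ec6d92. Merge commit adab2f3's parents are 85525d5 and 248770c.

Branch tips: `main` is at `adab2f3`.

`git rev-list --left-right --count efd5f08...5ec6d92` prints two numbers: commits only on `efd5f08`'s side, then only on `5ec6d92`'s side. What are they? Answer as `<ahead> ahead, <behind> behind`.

Reachable from efd5f08: {500dbcb, efbeeb4, efd5f08}.
Reachable from 5ec6d92: {369db51, 500dbcb, 5862be1, 5ec6d92, cfcf12e, d396e57, efbeeb4, efd5f08}.
Only in efd5f08's history (ahead): {} — 0.
Only in 5ec6d92's history (behind): {369db51, 5862be1, 5ec6d92, cfcf12e, d396e57} — 5.

0 ahead, 5 behind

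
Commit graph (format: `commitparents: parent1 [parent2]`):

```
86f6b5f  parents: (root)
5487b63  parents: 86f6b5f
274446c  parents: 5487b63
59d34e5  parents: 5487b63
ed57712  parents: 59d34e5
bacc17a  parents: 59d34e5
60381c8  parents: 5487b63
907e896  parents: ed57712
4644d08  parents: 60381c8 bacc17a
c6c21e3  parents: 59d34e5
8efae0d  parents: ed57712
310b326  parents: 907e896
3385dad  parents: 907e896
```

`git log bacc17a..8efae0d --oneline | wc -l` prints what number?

2

Reachable from 8efae0d: {5487b63, 59d34e5, 86f6b5f, 8efae0d, ed57712}.
Reachable from bacc17a: {5487b63, 59d34e5, 86f6b5f, bacc17a}.
In 8efae0d's history but not bacc17a's: {8efae0d, ed57712} — 2 commits.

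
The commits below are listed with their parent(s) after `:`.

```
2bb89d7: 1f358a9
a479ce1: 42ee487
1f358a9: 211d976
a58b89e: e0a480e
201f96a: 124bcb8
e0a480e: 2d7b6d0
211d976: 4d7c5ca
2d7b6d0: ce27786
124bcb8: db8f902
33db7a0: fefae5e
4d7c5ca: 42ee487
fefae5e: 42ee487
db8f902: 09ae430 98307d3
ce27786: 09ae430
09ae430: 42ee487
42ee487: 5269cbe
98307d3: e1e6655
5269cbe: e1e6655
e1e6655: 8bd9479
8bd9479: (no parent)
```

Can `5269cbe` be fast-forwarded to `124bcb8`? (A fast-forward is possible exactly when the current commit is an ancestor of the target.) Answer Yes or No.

Yes

A fast-forward from 5269cbe to 124bcb8 is possible iff 5269cbe is an ancestor of 124bcb8.
Ancestors of 124bcb8: {09ae430, 124bcb8, 42ee487, 5269cbe, 8bd9479, 98307d3, db8f902, e1e6655}.
5269cbe is among them, so fast-forward is possible.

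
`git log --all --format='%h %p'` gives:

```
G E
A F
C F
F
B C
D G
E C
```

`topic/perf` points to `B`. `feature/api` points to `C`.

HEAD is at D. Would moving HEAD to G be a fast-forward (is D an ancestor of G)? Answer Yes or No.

A fast-forward from D to G is possible iff D is an ancestor of G.
Ancestors of G: {C, E, F, G}.
D is not among them, so fast-forward is not possible.

No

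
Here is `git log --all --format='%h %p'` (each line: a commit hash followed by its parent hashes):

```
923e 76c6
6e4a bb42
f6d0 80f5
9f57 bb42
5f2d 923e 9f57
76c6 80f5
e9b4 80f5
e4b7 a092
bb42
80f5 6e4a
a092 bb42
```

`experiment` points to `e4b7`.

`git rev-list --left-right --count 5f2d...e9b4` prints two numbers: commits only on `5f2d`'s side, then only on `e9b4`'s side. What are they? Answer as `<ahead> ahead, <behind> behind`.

Reachable from 5f2d: {5f2d, 6e4a, 76c6, 80f5, 923e, 9f57, bb42}.
Reachable from e9b4: {6e4a, 80f5, bb42, e9b4}.
Only in 5f2d's history (ahead): {5f2d, 76c6, 923e, 9f57} — 4.
Only in e9b4's history (behind): {e9b4} — 1.

4 ahead, 1 behind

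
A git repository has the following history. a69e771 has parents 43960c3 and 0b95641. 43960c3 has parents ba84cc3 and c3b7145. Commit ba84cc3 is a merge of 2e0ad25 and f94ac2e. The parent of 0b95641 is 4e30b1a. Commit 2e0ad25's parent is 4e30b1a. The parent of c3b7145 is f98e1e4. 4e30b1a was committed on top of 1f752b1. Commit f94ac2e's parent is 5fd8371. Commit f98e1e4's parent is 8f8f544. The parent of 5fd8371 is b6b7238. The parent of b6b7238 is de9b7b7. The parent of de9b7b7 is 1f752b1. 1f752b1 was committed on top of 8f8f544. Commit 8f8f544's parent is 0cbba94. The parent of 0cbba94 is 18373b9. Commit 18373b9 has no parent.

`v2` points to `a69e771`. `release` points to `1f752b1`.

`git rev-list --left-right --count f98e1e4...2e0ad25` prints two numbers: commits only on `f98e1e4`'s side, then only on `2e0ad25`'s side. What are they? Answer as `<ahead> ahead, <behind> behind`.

Reachable from f98e1e4: {0cbba94, 18373b9, 8f8f544, f98e1e4}.
Reachable from 2e0ad25: {0cbba94, 18373b9, 1f752b1, 2e0ad25, 4e30b1a, 8f8f544}.
Only in f98e1e4's history (ahead): {f98e1e4} — 1.
Only in 2e0ad25's history (behind): {1f752b1, 2e0ad25, 4e30b1a} — 3.

1 ahead, 3 behind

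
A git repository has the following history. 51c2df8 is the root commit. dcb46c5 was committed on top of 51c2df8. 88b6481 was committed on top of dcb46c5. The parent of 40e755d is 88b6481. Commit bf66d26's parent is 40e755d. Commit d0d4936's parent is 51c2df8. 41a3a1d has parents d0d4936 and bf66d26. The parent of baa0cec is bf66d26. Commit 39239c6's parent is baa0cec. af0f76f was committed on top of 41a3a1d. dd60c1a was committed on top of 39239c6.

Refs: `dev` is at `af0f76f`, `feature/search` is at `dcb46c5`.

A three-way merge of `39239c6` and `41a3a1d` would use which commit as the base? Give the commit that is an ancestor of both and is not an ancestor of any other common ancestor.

bf66d26

Ancestors of 39239c6: {39239c6, 40e755d, 51c2df8, 88b6481, baa0cec, bf66d26, dcb46c5}.
Ancestors of 41a3a1d: {40e755d, 41a3a1d, 51c2df8, 88b6481, bf66d26, d0d4936, dcb46c5}.
Common ancestors: {40e755d, 51c2df8, 88b6481, bf66d26, dcb46c5}.
Among these, bf66d26 is not an ancestor of any other common ancestor — it is the merge base.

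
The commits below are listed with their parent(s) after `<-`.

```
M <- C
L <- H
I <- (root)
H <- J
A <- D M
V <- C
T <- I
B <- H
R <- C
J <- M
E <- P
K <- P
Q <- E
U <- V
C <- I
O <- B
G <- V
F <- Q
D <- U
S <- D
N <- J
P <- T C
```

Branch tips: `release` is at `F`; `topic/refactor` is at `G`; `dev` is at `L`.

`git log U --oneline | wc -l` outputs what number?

Walking parent pointers from U: reachable set = {C, I, U, V}.
That is 4 commits.

4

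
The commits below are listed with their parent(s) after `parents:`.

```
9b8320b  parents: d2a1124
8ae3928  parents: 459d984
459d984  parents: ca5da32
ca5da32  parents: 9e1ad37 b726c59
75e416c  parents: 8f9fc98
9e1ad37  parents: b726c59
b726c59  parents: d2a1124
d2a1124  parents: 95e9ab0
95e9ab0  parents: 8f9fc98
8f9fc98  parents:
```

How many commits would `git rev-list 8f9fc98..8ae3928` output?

Reachable from 8ae3928: {459d984, 8ae3928, 8f9fc98, 95e9ab0, 9e1ad37, b726c59, ca5da32, d2a1124}.
Reachable from 8f9fc98: {8f9fc98}.
In 8ae3928's history but not 8f9fc98's: {459d984, 8ae3928, 95e9ab0, 9e1ad37, b726c59, ca5da32, d2a1124} — 7 commits.

7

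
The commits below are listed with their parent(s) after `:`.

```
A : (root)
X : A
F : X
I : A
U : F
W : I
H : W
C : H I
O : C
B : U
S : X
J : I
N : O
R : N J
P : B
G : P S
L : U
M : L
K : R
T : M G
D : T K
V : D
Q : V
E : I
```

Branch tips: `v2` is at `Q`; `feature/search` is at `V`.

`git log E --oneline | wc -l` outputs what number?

3

Walking parent pointers from E: reachable set = {A, E, I}.
That is 3 commits.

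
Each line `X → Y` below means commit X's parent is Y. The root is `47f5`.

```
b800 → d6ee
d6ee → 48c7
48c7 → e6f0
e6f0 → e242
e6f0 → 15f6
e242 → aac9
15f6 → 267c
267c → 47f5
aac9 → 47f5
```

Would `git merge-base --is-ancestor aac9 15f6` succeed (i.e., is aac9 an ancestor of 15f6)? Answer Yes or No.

Ancestors of 15f6: {15f6, 267c, 47f5}.
aac9 is not in that set, so it is not an ancestor of 15f6.

No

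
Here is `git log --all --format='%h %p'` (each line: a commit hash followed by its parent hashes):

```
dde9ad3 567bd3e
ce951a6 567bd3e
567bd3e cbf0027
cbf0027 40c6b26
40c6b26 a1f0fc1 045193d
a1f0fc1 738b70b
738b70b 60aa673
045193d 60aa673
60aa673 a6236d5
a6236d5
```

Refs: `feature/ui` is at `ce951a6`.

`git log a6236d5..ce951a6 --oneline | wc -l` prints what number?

8

Reachable from ce951a6: {045193d, 40c6b26, 567bd3e, 60aa673, 738b70b, a1f0fc1, a6236d5, cbf0027, ce951a6}.
Reachable from a6236d5: {a6236d5}.
In ce951a6's history but not a6236d5's: {045193d, 40c6b26, 567bd3e, 60aa673, 738b70b, a1f0fc1, cbf0027, ce951a6} — 8 commits.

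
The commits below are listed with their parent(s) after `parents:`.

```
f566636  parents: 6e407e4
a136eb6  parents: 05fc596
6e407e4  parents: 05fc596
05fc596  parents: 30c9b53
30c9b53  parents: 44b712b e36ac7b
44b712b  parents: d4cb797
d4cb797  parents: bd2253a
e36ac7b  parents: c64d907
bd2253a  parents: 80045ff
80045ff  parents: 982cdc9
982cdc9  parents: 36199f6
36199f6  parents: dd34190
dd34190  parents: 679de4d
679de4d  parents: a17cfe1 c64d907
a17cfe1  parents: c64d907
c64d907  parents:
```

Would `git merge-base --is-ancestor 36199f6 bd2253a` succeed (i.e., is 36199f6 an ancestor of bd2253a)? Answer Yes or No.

Yes

Ancestors of bd2253a (commits reachable by following parents): {36199f6, 679de4d, 80045ff, 982cdc9, a17cfe1, bd2253a, c64d907, dd34190}.
36199f6 is in that set, so it is an ancestor of bd2253a.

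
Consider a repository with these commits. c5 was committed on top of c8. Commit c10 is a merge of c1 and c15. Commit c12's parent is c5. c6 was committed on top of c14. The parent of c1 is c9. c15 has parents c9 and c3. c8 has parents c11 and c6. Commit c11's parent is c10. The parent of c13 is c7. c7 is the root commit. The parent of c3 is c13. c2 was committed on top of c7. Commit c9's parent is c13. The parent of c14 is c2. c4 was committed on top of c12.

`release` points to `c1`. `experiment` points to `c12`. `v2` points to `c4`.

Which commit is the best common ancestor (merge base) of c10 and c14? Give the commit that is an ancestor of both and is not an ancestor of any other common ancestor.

c7

Ancestors of c10: {c1, c10, c13, c15, c3, c7, c9}.
Ancestors of c14: {c14, c2, c7}.
Common ancestors: {c7}.
The only common ancestor is c7, so it is the merge base.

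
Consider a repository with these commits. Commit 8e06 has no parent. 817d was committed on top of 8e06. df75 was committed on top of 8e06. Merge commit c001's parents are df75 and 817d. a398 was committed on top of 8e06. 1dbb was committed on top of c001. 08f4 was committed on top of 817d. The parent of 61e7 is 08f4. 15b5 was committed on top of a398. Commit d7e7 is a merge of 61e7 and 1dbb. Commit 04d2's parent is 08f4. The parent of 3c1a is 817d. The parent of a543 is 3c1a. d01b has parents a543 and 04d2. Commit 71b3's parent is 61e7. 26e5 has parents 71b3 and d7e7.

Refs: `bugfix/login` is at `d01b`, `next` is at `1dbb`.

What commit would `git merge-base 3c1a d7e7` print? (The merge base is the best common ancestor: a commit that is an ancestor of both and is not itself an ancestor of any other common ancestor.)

Ancestors of 3c1a: {3c1a, 817d, 8e06}.
Ancestors of d7e7: {08f4, 1dbb, 61e7, 817d, 8e06, c001, d7e7, df75}.
Common ancestors: {817d, 8e06}.
Among these, 817d is not an ancestor of any other common ancestor — it is the merge base.

817d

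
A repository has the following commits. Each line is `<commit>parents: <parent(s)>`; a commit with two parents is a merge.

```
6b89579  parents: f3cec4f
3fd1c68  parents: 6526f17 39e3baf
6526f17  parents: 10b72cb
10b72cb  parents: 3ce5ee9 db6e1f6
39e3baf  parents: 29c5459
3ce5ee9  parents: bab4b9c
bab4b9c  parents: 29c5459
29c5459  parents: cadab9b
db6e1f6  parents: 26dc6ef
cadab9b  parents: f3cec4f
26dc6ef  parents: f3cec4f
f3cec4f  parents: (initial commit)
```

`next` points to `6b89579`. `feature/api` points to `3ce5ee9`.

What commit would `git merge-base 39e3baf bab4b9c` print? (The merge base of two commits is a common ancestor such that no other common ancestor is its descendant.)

Ancestors of 39e3baf: {29c5459, 39e3baf, cadab9b, f3cec4f}.
Ancestors of bab4b9c: {29c5459, bab4b9c, cadab9b, f3cec4f}.
Common ancestors: {29c5459, cadab9b, f3cec4f}.
Among these, 29c5459 is not an ancestor of any other common ancestor — it is the merge base.

29c5459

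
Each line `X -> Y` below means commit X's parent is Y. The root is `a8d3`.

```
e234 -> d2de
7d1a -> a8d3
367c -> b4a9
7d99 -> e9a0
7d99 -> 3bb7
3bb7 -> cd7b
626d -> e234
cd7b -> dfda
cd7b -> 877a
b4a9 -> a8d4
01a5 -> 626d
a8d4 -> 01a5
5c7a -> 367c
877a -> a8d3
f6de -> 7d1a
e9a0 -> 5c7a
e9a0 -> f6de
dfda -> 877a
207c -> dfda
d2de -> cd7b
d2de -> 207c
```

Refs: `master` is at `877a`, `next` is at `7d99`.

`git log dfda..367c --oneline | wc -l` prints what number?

9

Reachable from 367c: {01a5, 207c, 367c, 626d, 877a, a8d3, a8d4, b4a9, cd7b, d2de, dfda, e234}.
Reachable from dfda: {877a, a8d3, dfda}.
In 367c's history but not dfda's: {01a5, 207c, 367c, 626d, a8d4, b4a9, cd7b, d2de, e234} — 9 commits.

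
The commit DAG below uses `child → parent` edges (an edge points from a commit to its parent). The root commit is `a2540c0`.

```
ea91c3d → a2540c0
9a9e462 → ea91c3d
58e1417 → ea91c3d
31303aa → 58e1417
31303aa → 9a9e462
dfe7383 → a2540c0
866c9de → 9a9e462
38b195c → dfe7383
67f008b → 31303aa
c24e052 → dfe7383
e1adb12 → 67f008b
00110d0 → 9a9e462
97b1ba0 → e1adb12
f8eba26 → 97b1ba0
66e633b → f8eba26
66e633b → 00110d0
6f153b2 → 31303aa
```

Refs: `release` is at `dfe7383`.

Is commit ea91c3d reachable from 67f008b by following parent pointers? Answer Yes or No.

Ancestors of 67f008b (commits reachable by following parents): {31303aa, 58e1417, 67f008b, 9a9e462, a2540c0, ea91c3d}.
ea91c3d is in that set, so it is an ancestor of 67f008b.

Yes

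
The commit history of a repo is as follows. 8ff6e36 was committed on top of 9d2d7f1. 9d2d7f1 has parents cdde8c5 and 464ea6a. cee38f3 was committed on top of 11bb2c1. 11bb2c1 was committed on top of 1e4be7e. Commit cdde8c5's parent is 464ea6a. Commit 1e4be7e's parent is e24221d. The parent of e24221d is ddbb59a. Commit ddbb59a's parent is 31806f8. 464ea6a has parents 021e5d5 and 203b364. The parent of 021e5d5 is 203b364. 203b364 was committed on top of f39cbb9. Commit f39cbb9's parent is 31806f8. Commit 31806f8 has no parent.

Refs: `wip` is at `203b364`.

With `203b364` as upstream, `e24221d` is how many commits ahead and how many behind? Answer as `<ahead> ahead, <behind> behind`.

2 ahead, 2 behind

Reachable from e24221d: {31806f8, ddbb59a, e24221d}.
Reachable from 203b364: {203b364, 31806f8, f39cbb9}.
Only in e24221d's history (ahead): {ddbb59a, e24221d} — 2.
Only in 203b364's history (behind): {203b364, f39cbb9} — 2.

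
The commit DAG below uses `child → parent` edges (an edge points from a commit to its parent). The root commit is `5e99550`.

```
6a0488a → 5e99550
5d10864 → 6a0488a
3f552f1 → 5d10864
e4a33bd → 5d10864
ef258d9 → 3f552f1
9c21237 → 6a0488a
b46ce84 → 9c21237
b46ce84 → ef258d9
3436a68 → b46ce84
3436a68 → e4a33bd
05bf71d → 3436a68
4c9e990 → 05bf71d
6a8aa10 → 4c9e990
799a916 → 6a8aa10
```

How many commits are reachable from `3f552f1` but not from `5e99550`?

Reachable from 3f552f1: {3f552f1, 5d10864, 5e99550, 6a0488a}.
Reachable from 5e99550: {5e99550}.
In 3f552f1's history but not 5e99550's: {3f552f1, 5d10864, 6a0488a} — 3 commits.

3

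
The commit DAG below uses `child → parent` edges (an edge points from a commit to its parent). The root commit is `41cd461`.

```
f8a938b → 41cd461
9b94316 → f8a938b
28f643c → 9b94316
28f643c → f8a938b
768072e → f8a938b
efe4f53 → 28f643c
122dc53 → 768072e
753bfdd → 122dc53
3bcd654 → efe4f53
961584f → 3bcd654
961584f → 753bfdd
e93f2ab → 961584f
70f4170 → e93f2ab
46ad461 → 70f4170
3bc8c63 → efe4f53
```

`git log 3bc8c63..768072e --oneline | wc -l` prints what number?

1

Reachable from 768072e: {41cd461, 768072e, f8a938b}.
Reachable from 3bc8c63: {28f643c, 3bc8c63, 41cd461, 9b94316, efe4f53, f8a938b}.
In 768072e's history but not 3bc8c63's: {768072e} — 1 commit.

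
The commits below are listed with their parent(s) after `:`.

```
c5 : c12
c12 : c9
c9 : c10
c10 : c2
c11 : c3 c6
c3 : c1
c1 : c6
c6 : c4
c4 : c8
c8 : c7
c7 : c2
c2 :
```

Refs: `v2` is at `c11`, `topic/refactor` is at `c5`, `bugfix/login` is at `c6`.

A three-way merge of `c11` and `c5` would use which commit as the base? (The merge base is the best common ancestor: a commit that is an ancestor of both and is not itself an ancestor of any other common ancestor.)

c2

Ancestors of c11: {c1, c11, c2, c3, c4, c6, c7, c8}.
Ancestors of c5: {c10, c12, c2, c5, c9}.
Common ancestors: {c2}.
The only common ancestor is c2, so it is the merge base.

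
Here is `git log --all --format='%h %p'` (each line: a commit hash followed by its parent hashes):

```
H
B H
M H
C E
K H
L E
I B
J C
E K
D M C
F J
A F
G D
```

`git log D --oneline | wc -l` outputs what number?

6

Walking parent pointers from D: reachable set = {C, D, E, H, K, M}.
That is 6 commits.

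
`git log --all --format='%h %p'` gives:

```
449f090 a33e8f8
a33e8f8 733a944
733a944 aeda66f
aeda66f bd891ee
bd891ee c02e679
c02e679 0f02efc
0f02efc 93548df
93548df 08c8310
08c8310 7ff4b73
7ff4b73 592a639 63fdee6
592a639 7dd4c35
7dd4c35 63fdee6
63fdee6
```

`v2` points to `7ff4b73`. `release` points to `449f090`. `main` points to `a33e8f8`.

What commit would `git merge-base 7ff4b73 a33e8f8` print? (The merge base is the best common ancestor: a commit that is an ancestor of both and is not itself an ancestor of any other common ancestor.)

Ancestors of 7ff4b73: {592a639, 63fdee6, 7dd4c35, 7ff4b73}.
Ancestors of a33e8f8: {08c8310, 0f02efc, 592a639, 63fdee6, 733a944, 7dd4c35, 7ff4b73, 93548df, a33e8f8, aeda66f, bd891ee, c02e679}.
Common ancestors: {592a639, 63fdee6, 7dd4c35, 7ff4b73}.
Among these, 7ff4b73 is not an ancestor of any other common ancestor — it is the merge base.

7ff4b73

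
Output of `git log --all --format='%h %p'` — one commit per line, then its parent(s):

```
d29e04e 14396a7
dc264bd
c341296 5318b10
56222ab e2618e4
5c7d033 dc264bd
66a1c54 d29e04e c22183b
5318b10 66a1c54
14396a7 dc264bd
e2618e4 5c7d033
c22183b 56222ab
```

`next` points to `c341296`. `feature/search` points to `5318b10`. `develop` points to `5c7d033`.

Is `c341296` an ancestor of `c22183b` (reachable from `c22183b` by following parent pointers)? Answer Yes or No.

Ancestors of c22183b: {56222ab, 5c7d033, c22183b, dc264bd, e2618e4}.
c341296 is not in that set, so it is not an ancestor of c22183b.

No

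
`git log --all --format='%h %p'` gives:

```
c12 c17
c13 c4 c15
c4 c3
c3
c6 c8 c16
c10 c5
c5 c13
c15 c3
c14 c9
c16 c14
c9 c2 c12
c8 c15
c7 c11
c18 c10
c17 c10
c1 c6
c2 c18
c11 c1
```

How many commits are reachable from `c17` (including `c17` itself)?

Walking parent pointers from c17: reachable set = {c10, c13, c15, c17, c3, c4, c5}.
That is 7 commits.

7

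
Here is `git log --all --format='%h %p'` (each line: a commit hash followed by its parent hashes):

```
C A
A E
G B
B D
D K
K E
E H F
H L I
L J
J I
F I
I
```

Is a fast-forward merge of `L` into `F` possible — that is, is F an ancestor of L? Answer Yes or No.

No

A fast-forward from F to L is possible iff F is an ancestor of L.
Ancestors of L: {I, J, L}.
F is not among them, so fast-forward is not possible.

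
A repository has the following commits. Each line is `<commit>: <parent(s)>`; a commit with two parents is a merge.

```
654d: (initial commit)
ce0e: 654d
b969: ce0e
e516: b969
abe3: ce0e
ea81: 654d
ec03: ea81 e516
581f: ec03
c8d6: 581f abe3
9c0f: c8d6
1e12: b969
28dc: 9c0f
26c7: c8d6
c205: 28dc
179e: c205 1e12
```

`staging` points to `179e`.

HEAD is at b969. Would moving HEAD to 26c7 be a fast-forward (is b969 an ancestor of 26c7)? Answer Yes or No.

Yes

A fast-forward from b969 to 26c7 is possible iff b969 is an ancestor of 26c7.
Ancestors of 26c7: {26c7, 581f, 654d, abe3, b969, c8d6, ce0e, e516, ea81, ec03}.
b969 is among them, so fast-forward is possible.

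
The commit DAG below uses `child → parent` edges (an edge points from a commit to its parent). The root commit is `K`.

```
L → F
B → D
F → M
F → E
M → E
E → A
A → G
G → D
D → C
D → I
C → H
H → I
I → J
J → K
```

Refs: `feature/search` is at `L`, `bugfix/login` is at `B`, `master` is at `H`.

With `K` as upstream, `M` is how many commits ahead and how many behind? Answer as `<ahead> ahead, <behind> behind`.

9 ahead, 0 behind

Reachable from M: {A, C, D, E, G, H, I, J, K, M}.
Reachable from K: {K}.
Only in M's history (ahead): {A, C, D, E, G, H, I, J, M} — 9.
Only in K's history (behind): {} — 0.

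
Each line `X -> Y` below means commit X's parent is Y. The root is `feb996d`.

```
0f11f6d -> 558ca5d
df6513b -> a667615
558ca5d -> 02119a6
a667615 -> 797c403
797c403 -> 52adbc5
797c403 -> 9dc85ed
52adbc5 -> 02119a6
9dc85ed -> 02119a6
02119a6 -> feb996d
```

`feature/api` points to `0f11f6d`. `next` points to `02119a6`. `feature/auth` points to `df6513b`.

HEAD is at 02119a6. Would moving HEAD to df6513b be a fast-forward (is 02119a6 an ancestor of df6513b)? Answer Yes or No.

A fast-forward from 02119a6 to df6513b is possible iff 02119a6 is an ancestor of df6513b.
Ancestors of df6513b: {02119a6, 52adbc5, 797c403, 9dc85ed, a667615, df6513b, feb996d}.
02119a6 is among them, so fast-forward is possible.

Yes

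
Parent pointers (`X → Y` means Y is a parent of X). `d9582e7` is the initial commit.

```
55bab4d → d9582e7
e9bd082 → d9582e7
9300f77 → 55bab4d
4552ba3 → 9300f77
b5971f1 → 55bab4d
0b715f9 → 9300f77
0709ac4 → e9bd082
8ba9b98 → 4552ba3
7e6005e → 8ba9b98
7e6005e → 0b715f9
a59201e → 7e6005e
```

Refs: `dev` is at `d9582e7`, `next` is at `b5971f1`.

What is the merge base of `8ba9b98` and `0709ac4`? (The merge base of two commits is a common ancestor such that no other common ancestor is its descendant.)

Ancestors of 8ba9b98: {4552ba3, 55bab4d, 8ba9b98, 9300f77, d9582e7}.
Ancestors of 0709ac4: {0709ac4, d9582e7, e9bd082}.
Common ancestors: {d9582e7}.
The only common ancestor is d9582e7, so it is the merge base.

d9582e7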